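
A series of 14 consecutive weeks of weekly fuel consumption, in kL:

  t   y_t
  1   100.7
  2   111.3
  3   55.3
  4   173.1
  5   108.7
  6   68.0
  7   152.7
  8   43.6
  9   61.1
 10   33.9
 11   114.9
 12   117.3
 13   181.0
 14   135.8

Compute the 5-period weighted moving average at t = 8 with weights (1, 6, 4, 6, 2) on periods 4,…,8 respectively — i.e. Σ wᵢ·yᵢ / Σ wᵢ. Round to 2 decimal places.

110.56

Weighted sum: 1·173.1 + 6·108.7 + 4·68.0 + 6·152.7 + 2·43.6 = 173.1 + 652.2 + 272.0 + 916.2 + 87.2 = 2100.7
Weight total: 1 + 6 + 4 + 6 + 2 = 19
WMA = 2100.7 / 19 = 110.56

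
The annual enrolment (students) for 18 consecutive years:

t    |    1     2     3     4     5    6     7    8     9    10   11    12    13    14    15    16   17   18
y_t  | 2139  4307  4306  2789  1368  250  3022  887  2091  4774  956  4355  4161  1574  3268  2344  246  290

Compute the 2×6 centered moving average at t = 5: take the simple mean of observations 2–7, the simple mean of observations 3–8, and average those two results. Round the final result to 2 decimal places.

2388.67

Sum over 2–7: 4307 + 4306 + 2789 + 1368 + 250 + 3022 = 16042
Sum over 3–8: 4306 + 2789 + 1368 + 250 + 3022 + 887 = 12622
CMA at t=5 = (16042 + 12622) / (2·6) = 28664 / 12 = 2388.67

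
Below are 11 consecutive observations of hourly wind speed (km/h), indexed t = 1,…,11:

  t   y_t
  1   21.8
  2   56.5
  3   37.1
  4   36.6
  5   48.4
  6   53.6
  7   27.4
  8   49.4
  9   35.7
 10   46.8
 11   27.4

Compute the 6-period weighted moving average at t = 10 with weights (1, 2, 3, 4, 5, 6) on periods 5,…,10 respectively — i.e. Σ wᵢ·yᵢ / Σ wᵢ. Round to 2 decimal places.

42.60

Weighted sum: 1·48.4 + 2·53.6 + 3·27.4 + 4·49.4 + 5·35.7 + 6·46.8 = 48.4 + 107.2 + 82.2 + 197.6 + 178.5 + 280.8 = 894.7
Weight total: 1 + 2 + 3 + 4 + 5 + 6 = 21
WMA = 894.7 / 21 = 42.60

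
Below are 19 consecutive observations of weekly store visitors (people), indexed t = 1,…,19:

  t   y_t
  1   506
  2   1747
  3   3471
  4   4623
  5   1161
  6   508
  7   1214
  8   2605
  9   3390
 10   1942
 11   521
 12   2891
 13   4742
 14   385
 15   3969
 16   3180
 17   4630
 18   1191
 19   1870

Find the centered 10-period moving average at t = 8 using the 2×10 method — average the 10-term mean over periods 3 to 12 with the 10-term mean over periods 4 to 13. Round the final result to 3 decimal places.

2296.150

Sum over 3–12: 3471 + 4623 + 1161 + 508 + 1214 + 2605 + 3390 + 1942 + 521 + 2891 = 22326
Sum over 4–13: 4623 + 1161 + 508 + 1214 + 2605 + 3390 + 1942 + 521 + 2891 + 4742 = 23597
CMA at t=8 = (22326 + 23597) / (2·10) = 45923 / 20 = 2296.150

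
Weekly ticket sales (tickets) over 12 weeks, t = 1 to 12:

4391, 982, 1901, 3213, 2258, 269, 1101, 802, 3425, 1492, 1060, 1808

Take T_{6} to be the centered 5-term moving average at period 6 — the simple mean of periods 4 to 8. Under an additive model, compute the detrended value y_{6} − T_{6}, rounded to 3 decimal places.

-1259.600

Trend T_6 = (3213 + 2258 + 269 + 1101 + 802) / 5 = 7643/5 = 1528.60000
Detrended value: 269 − 1528.60000 = -1259.600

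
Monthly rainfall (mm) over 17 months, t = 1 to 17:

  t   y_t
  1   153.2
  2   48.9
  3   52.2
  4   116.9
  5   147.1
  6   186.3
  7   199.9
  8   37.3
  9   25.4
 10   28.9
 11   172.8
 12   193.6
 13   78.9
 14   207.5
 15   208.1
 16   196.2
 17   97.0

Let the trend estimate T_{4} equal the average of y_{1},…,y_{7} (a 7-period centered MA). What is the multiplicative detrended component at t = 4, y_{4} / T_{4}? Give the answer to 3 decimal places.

0.905

Trend T_4 = (153.2 + 48.9 + 52.2 + 116.9 + 147.1 + 186.3 + 199.9) / 7 = 904.5/7 = 129.21429
Ratio to trend: 116.9 / 129.21429 = 0.905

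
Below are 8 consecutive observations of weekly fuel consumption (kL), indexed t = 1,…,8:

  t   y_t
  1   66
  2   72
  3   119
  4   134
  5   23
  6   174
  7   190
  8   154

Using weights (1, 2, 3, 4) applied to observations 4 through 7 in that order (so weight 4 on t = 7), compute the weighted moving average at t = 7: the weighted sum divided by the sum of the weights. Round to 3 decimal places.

146.200

Weighted sum: 1·134 + 2·23 + 3·174 + 4·190 = 134 + 46 + 522 + 760 = 1462
Weight total: 1 + 2 + 3 + 4 = 10
WMA = 1462 / 10 = 146.200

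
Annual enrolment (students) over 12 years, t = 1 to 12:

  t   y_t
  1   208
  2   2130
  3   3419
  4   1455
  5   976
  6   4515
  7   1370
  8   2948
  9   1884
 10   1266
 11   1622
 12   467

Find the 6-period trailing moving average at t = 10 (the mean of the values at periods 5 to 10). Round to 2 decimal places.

Sum of periods 5–10: 976 + 4515 + 1370 + 2948 + 1884 + 1266 = 12959
Divide by 6: 12959 / 6 = 2159.83

2159.83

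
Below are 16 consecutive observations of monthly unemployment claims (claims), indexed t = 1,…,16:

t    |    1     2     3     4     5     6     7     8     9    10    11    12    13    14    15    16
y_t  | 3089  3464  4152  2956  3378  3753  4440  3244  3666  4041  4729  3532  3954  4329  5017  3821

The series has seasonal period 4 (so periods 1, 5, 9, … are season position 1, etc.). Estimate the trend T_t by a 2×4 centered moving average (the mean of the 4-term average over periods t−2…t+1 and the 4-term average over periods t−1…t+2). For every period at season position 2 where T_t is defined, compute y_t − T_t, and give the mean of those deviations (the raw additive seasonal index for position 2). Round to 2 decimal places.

85.04

Season position 2 occurs at t = 6, 10, 14 (where T_t is defined).
t=6: T_6 = 3667.7500; y_6 − T_6 = 3753 − 3667.7500 = 85.2500
t=10: T_10 = 3956.0000; y_10 − T_10 = 4041 − 3956.0000 = 85.0000
t=14: T_14 = 4244.1250; y_14 − T_14 = 4329 − 4244.1250 = 84.8750
Mean deviation: (85.2500 + 85.0000 + 84.8750) / 3 = 85.04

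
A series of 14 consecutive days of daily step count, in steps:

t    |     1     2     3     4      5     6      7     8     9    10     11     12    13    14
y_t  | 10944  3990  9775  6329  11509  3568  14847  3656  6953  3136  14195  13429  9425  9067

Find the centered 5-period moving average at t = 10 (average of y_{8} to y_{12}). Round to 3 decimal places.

8273.800

Sum of periods 8–12: 3656 + 6953 + 3136 + 14195 + 13429 = 41369
Divide by 5: 41369 / 5 = 8273.800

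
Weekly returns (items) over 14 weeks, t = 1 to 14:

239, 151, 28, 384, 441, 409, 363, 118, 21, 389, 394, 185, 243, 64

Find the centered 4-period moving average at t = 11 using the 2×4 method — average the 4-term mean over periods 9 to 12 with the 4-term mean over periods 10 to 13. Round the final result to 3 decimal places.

Sum over 9–12: 21 + 389 + 394 + 185 = 989
Sum over 10–13: 389 + 394 + 185 + 243 = 1211
CMA at t=11 = (989 + 1211) / (2·4) = 2200 / 8 = 275.000

275.000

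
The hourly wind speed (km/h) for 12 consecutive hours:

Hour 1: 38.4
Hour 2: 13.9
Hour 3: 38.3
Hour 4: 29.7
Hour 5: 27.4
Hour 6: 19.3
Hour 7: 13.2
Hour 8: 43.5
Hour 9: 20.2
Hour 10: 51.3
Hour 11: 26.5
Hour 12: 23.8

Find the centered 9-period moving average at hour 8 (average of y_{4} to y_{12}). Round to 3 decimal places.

28.322

Sum of periods 4–12: 29.7 + 27.4 + 19.3 + 13.2 + 43.5 + 20.2 + 51.3 + 26.5 + 23.8 = 254.9
Divide by 9: 254.9 / 9 = 28.322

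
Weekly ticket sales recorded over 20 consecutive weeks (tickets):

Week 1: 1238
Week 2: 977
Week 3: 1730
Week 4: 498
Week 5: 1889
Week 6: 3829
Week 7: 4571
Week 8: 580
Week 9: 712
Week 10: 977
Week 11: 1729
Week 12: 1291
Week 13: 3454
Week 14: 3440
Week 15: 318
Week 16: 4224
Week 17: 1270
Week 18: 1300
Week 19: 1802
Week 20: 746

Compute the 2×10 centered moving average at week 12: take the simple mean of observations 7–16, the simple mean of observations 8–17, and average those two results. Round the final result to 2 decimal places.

Sum over 7–16: 4571 + 580 + 712 + 977 + 1729 + 1291 + 3454 + 3440 + 318 + 4224 = 21296
Sum over 8–17: 580 + 712 + 977 + 1729 + 1291 + 3454 + 3440 + 318 + 4224 + 1270 = 17995
CMA at t=12 = (21296 + 17995) / (2·10) = 39291 / 20 = 1964.55

1964.55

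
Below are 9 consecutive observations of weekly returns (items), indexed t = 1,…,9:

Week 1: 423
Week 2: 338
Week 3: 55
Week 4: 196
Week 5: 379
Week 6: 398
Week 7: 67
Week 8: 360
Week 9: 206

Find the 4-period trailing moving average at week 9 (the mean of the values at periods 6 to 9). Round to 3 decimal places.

257.750

Sum of periods 6–9: 398 + 67 + 360 + 206 = 1031
Divide by 4: 1031 / 4 = 257.750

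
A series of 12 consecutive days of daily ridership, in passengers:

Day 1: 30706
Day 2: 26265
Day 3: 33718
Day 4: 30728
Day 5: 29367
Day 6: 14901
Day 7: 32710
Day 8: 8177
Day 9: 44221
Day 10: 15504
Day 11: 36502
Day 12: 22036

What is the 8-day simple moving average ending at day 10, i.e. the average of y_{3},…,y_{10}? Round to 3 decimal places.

Sum of periods 3–10: 33718 + 30728 + 29367 + 14901 + 32710 + 8177 + 44221 + 15504 = 209326
Divide by 8: 209326 / 8 = 26165.750

26165.750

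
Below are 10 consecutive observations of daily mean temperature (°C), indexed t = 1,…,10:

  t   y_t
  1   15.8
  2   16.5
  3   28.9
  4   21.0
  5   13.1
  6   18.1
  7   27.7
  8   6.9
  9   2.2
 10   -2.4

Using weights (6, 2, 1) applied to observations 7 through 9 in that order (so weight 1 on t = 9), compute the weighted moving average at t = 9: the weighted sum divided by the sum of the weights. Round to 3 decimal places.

Weighted sum: 6·27.7 + 2·6.9 + 1·2.2 = 166.2 + 13.8 + 2.2 = 182.2
Weight total: 6 + 2 + 1 = 9
WMA = 182.2 / 9 = 20.244

20.244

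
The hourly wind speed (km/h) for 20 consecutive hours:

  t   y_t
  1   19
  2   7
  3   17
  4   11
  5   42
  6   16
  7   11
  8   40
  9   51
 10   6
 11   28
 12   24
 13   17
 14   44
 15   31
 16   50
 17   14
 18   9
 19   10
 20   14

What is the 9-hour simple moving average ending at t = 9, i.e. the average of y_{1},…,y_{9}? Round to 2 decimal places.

Sum of periods 1–9: 19 + 7 + 17 + 11 + 42 + 16 + 11 + 40 + 51 = 214
Divide by 9: 214 / 9 = 23.78

23.78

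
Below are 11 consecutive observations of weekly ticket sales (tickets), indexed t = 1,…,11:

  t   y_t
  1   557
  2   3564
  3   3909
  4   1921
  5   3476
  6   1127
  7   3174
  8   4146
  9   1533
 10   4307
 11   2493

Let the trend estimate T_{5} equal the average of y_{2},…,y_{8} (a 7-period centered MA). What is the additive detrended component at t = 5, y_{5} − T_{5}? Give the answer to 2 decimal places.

430.71

Trend T_5 = (3564 + 3909 + 1921 + 3476 + 1127 + 3174 + 4146) / 7 = 21317/7 = 3045.2857
Detrended value: 3476 − 3045.2857 = 430.71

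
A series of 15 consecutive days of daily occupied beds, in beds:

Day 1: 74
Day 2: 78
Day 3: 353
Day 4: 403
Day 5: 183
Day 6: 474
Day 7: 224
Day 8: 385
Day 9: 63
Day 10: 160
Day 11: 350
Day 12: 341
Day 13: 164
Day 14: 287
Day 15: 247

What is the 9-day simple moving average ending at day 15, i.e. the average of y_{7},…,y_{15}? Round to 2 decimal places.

Sum of periods 7–15: 224 + 385 + 63 + 160 + 350 + 341 + 164 + 287 + 247 = 2221
Divide by 9: 2221 / 9 = 246.78

246.78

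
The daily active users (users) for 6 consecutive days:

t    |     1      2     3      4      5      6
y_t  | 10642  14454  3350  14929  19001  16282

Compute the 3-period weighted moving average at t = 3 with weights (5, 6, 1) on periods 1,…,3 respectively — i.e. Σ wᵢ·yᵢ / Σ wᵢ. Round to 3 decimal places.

11940.333

Weighted sum: 5·10642 + 6·14454 + 1·3350 = 53210 + 86724 + 3350 = 143284
Weight total: 5 + 6 + 1 = 12
WMA = 143284 / 12 = 11940.333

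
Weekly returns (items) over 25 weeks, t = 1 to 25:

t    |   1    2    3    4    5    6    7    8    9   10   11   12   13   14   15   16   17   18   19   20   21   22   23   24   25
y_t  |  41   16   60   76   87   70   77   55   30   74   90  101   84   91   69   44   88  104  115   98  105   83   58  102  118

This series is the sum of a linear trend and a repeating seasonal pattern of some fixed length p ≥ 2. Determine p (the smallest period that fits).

First differences y_{t+1} − y_t: -25, 44, 16, 11, -17, 7, -22, -25, 44, 16, 11, -17, 7, -22, -25, 44, …
The difference pattern repeats every 7 terms and not for any smaller step, so p = 7.

7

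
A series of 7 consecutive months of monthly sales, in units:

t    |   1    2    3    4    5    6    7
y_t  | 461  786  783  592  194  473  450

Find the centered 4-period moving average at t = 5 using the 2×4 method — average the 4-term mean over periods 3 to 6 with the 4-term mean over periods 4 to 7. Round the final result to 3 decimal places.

468.875

Sum over 3–6: 783 + 592 + 194 + 473 = 2042
Sum over 4–7: 592 + 194 + 473 + 450 = 1709
CMA at t=5 = (2042 + 1709) / (2·4) = 3751 / 8 = 468.875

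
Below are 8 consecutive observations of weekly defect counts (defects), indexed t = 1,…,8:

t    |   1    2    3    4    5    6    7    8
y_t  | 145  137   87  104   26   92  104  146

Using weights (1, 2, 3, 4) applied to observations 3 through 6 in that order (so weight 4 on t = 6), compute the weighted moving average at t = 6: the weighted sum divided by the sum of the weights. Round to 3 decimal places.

Weighted sum: 1·87 + 2·104 + 3·26 + 4·92 = 87 + 208 + 78 + 368 = 741
Weight total: 1 + 2 + 3 + 4 = 10
WMA = 741 / 10 = 74.100

74.100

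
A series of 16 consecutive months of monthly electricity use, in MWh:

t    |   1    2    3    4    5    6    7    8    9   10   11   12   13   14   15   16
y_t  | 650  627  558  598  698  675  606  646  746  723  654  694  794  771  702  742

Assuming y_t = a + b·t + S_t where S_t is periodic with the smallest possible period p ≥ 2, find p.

4

First differences y_{t+1} − y_t: -23, -69, 40, 100, -23, -69, 40, 100, -23, -69, …
The difference pattern repeats every 4 terms and not for any smaller step, so p = 4.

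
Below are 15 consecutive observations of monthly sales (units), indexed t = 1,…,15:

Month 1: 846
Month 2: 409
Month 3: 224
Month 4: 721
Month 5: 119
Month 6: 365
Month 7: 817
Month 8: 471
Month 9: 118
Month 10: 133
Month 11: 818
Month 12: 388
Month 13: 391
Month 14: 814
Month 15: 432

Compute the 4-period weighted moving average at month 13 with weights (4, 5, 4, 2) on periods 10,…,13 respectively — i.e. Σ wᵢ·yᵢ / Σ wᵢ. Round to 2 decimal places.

Weighted sum: 4·133 + 5·818 + 4·388 + 2·391 = 532 + 4090 + 1552 + 782 = 6956
Weight total: 4 + 5 + 4 + 2 = 15
WMA = 6956 / 15 = 463.73

463.73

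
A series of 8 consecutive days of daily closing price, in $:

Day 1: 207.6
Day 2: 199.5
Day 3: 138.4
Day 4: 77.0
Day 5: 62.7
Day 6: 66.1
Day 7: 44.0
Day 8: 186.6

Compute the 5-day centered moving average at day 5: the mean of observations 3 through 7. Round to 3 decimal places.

77.640

Sum of periods 3–7: 138.4 + 77.0 + 62.7 + 66.1 + 44.0 = 388.2
Divide by 5: 388.2 / 5 = 77.640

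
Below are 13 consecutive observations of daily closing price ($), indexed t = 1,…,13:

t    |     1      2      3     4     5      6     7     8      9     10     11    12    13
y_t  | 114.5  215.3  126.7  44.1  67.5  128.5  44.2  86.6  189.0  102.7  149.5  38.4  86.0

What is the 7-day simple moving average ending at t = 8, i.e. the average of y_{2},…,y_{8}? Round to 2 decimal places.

Sum of periods 2–8: 215.3 + 126.7 + 44.1 + 67.5 + 128.5 + 44.2 + 86.6 = 712.9
Divide by 7: 712.9 / 7 = 101.84

101.84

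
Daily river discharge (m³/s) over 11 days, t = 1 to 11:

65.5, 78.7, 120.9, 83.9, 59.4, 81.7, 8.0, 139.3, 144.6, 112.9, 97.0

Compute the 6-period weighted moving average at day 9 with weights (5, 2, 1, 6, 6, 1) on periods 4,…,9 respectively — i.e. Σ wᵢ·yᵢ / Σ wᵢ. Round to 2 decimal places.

78.50

Weighted sum: 5·83.9 + 2·59.4 + 1·81.7 + 6·8.0 + 6·139.3 + 1·144.6 = 419.5 + 118.8 + 81.7 + 48.0 + 835.8 + 144.6 = 1648.4
Weight total: 5 + 2 + 1 + 6 + 6 + 1 = 21
WMA = 1648.4 / 21 = 78.50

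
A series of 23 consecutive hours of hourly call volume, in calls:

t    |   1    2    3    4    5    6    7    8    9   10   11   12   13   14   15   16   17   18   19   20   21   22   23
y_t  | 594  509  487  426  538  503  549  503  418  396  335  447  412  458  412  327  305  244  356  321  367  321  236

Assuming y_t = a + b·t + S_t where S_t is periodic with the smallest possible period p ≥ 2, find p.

7

First differences y_{t+1} − y_t: -85, -22, -61, 112, -35, 46, -46, -85, -22, -61, 112, -35, 46, -46, -85, -22, …
The difference pattern repeats every 7 terms and not for any smaller step, so p = 7.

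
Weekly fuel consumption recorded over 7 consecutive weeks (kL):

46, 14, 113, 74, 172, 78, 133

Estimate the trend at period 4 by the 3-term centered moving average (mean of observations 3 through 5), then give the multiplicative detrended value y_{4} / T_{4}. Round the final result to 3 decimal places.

0.618

Trend T_4 = (113 + 74 + 172) / 3 = 359/3 = 119.66667
Ratio to trend: 74 / 119.66667 = 0.618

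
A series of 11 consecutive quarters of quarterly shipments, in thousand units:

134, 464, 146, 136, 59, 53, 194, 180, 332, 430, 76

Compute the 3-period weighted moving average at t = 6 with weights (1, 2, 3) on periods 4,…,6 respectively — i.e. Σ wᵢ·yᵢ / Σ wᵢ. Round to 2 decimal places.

68.83

Weighted sum: 1·136 + 2·59 + 3·53 = 136 + 118 + 159 = 413
Weight total: 1 + 2 + 3 = 6
WMA = 413 / 6 = 68.83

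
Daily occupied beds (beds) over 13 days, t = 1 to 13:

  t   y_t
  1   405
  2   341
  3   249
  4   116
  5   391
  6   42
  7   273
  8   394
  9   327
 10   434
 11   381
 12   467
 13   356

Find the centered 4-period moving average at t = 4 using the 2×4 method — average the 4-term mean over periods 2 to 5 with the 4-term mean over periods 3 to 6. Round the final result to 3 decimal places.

236.875

Sum over 2–5: 341 + 249 + 116 + 391 = 1097
Sum over 3–6: 249 + 116 + 391 + 42 = 798
CMA at t=4 = (1097 + 798) / (2·4) = 1895 / 8 = 236.875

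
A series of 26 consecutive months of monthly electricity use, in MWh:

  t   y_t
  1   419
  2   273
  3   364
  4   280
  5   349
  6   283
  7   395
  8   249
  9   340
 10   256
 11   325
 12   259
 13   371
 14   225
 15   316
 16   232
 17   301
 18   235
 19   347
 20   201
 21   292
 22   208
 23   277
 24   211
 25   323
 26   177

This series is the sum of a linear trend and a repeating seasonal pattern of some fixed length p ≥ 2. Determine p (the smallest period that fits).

6

First differences y_{t+1} − y_t: -146, 91, -84, 69, -66, 112, -146, 91, -84, 69, -66, 112, -146, 91, …
The difference pattern repeats every 6 terms and not for any smaller step, so p = 6.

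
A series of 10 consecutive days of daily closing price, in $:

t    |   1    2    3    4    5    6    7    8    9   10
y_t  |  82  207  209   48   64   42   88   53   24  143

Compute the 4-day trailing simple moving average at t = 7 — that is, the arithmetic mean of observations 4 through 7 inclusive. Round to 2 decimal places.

Sum of periods 4–7: 48 + 64 + 42 + 88 = 242
Divide by 4: 242 / 4 = 60.50

60.50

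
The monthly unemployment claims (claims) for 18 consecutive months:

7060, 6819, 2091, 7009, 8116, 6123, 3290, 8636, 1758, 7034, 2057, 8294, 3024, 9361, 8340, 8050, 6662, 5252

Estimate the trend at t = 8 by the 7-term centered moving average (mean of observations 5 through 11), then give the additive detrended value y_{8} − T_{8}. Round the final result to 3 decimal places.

3348.286

Trend T_8 = (8116 + 6123 + 3290 + 8636 + 1758 + 7034 + 2057) / 7 = 37014/7 = 5287.71429
Detrended value: 8636 − 5287.71429 = 3348.286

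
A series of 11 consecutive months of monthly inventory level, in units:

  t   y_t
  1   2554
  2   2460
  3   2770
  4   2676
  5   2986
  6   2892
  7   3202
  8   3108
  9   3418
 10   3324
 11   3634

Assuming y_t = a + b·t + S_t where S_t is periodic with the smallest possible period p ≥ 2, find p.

First differences y_{t+1} − y_t: -94, 310, -94, 310, -94, 310, …
The difference pattern repeats every 2 terms and not for any smaller step, so p = 2.

2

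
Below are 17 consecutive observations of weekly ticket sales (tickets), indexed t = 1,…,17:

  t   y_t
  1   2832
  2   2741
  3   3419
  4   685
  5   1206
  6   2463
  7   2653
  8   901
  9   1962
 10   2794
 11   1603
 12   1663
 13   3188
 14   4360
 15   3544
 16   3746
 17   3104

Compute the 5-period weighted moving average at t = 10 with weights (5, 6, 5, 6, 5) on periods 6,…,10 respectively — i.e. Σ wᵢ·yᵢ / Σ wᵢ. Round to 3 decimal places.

Weighted sum: 5·2463 + 6·2653 + 5·901 + 6·1962 + 5·2794 = 12315 + 15918 + 4505 + 11772 + 13970 = 58480
Weight total: 5 + 6 + 5 + 6 + 5 = 27
WMA = 58480 / 27 = 2165.926

2165.926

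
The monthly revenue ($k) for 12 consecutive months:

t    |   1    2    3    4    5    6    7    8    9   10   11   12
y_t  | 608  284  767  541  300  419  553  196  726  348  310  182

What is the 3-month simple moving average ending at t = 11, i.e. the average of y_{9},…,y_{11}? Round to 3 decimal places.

461.333

Sum of periods 9–11: 726 + 348 + 310 = 1384
Divide by 3: 1384 / 3 = 461.333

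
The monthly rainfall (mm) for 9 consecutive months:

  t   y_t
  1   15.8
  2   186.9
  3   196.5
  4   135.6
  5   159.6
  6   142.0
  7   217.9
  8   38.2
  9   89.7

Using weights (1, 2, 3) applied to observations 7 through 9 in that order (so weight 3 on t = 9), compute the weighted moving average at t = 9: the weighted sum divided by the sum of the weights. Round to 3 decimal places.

93.900

Weighted sum: 1·217.9 + 2·38.2 + 3·89.7 = 217.9 + 76.4 + 269.1 = 563.4
Weight total: 1 + 2 + 3 = 6
WMA = 563.4 / 6 = 93.900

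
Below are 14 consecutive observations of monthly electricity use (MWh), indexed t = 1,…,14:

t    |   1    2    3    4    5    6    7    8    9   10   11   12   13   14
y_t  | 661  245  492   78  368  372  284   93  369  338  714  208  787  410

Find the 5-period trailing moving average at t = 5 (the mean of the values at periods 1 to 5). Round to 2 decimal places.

368.80

Sum of periods 1–5: 661 + 245 + 492 + 78 + 368 = 1844
Divide by 5: 1844 / 5 = 368.80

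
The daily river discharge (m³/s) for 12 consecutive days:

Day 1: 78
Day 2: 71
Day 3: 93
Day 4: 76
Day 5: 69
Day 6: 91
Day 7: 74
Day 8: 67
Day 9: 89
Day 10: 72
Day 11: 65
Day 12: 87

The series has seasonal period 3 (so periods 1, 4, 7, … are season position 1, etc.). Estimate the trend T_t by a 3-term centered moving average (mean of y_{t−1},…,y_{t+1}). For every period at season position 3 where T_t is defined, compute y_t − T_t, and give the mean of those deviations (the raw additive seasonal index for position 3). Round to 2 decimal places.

Season position 3 occurs at t = 3, 6, 9 (where T_t is defined).
t=3: T_3 = 80.0000; y_3 − T_3 = 93 − 80.0000 = 13.0000
t=6: T_6 = 78.0000; y_6 − T_6 = 91 − 78.0000 = 13.0000
t=9: T_9 = 76.0000; y_9 − T_9 = 89 − 76.0000 = 13.0000
Mean deviation: (13.0000 + 13.0000 + 13.0000) / 3 = 13.00

13.00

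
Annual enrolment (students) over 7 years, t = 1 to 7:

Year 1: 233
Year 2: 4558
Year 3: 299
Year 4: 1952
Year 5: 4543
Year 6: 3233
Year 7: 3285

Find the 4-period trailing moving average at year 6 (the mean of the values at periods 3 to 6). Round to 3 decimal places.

Sum of periods 3–6: 299 + 1952 + 4543 + 3233 = 10027
Divide by 4: 10027 / 4 = 2506.750

2506.750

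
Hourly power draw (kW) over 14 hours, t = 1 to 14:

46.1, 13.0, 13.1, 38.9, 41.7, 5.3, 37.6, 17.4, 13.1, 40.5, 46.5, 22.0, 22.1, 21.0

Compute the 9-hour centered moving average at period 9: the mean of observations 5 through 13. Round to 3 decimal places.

27.356

Sum of periods 5–13: 41.7 + 5.3 + 37.6 + 17.4 + 13.1 + 40.5 + 46.5 + 22.0 + 22.1 = 246.2
Divide by 9: 246.2 / 9 = 27.356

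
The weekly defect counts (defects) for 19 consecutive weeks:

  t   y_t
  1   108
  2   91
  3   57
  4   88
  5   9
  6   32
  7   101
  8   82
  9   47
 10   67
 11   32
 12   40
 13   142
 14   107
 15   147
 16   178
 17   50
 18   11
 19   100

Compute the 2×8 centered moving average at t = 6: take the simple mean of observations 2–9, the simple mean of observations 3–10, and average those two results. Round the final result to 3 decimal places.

Sum over 2–9: 91 + 57 + 88 + 9 + 32 + 101 + 82 + 47 = 507
Sum over 3–10: 57 + 88 + 9 + 32 + 101 + 82 + 47 + 67 = 483
CMA at t=6 = (507 + 483) / (2·8) = 990 / 16 = 61.875

61.875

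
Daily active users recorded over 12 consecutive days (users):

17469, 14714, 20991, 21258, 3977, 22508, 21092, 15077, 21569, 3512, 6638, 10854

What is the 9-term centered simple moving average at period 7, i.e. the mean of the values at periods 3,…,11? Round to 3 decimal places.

Sum of periods 3–11: 20991 + 21258 + 3977 + 22508 + 21092 + 15077 + 21569 + 3512 + 6638 = 136622
Divide by 9: 136622 / 9 = 15180.222

15180.222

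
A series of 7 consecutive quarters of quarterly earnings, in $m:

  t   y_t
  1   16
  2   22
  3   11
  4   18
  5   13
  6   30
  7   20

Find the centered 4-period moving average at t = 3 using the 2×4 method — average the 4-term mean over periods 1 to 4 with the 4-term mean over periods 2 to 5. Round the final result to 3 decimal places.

Sum over 1–4: 16 + 22 + 11 + 18 = 67
Sum over 2–5: 22 + 11 + 18 + 13 = 64
CMA at t=3 = (67 + 64) / (2·4) = 131 / 8 = 16.375

16.375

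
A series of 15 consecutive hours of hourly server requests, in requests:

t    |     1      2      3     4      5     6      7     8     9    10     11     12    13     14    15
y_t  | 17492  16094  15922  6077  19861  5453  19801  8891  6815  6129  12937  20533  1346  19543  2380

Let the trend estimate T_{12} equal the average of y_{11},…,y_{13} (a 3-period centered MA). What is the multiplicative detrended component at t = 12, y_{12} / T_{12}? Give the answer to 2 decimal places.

1.77

Trend T_12 = (12937 + 20533 + 1346) / 3 = 34816/3 = 11605.3333
Ratio to trend: 20533 / 11605.3333 = 1.77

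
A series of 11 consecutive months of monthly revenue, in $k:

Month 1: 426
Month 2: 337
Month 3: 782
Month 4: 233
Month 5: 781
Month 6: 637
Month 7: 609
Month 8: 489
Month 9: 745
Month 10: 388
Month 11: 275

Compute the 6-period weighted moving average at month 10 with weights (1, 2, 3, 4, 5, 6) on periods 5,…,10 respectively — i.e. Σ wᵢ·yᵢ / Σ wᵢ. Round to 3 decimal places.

Weighted sum: 1·781 + 2·637 + 3·609 + 4·489 + 5·745 + 6·388 = 781 + 1274 + 1827 + 1956 + 3725 + 2328 = 11891
Weight total: 1 + 2 + 3 + 4 + 5 + 6 = 21
WMA = 11891 / 21 = 566.238

566.238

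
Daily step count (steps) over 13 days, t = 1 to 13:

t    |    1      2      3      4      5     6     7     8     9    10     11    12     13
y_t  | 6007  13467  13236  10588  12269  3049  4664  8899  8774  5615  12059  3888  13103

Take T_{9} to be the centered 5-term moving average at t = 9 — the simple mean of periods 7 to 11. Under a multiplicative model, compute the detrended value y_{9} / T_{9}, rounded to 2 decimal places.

Trend T_9 = (4664 + 8899 + 8774 + 5615 + 12059) / 5 = 40011/5 = 8002.2000
Ratio to trend: 8774 / 8002.2000 = 1.10

1.10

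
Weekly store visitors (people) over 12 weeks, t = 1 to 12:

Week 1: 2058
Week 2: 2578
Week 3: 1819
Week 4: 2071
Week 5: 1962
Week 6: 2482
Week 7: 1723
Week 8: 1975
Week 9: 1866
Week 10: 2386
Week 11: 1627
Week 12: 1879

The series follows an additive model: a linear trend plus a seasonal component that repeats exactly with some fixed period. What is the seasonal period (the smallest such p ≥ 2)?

4

First differences y_{t+1} − y_t: 520, -759, 252, -109, 520, -759, 252, -109, 520, -759, …
The difference pattern repeats every 4 terms and not for any smaller step, so p = 4.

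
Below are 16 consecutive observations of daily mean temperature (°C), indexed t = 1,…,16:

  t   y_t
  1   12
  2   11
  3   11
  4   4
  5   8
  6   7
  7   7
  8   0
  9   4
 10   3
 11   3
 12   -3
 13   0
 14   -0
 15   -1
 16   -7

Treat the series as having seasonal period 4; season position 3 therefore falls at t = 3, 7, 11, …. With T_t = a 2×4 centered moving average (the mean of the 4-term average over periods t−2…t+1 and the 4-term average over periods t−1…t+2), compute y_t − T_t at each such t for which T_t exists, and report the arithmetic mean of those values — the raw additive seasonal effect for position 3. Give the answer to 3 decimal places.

1.917

Season position 3 occurs at t = 3, 7, 11 (where T_t is defined).
t=3: T_3 = 9.00000; y_3 − T_3 = 11 − 9.00000 = 2.00000
t=7: T_7 = 5.00000; y_7 − T_7 = 7 − 5.00000 = 2.00000
t=11: T_11 = 1.25000; y_11 − T_11 = 3 − 1.25000 = 1.75000
Mean deviation: (2.00000 + 2.00000 + 1.75000) / 3 = 1.917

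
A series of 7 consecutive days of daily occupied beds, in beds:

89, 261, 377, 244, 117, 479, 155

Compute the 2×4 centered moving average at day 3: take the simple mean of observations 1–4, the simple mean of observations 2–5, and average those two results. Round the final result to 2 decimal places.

Sum over 1–4: 89 + 261 + 377 + 244 = 971
Sum over 2–5: 261 + 377 + 244 + 117 = 999
CMA at t=3 = (971 + 999) / (2·4) = 1970 / 8 = 246.25

246.25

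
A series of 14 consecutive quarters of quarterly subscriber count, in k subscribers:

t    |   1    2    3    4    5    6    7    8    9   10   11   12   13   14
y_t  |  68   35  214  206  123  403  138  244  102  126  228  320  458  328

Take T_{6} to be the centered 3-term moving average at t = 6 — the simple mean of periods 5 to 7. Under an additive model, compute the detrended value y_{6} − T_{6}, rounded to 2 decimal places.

181.67

Trend T_6 = (123 + 403 + 138) / 3 = 664/3 = 221.3333
Detrended value: 403 − 221.3333 = 181.67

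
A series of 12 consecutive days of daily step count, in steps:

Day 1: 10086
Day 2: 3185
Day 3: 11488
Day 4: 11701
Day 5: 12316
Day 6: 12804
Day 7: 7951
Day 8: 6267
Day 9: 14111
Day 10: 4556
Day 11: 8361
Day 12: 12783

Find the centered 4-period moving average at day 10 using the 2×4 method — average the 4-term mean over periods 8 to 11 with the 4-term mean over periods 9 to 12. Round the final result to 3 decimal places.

Sum over 8–11: 6267 + 14111 + 4556 + 8361 = 33295
Sum over 9–12: 14111 + 4556 + 8361 + 12783 = 39811
CMA at t=10 = (33295 + 39811) / (2·4) = 73106 / 8 = 9138.250

9138.250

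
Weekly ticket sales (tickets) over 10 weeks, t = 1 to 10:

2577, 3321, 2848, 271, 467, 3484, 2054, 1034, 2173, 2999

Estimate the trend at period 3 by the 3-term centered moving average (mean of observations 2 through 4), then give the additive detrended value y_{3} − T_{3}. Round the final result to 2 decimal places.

701.33

Trend T_3 = (3321 + 2848 + 271) / 3 = 6440/3 = 2146.6667
Detrended value: 2848 − 2146.6667 = 701.33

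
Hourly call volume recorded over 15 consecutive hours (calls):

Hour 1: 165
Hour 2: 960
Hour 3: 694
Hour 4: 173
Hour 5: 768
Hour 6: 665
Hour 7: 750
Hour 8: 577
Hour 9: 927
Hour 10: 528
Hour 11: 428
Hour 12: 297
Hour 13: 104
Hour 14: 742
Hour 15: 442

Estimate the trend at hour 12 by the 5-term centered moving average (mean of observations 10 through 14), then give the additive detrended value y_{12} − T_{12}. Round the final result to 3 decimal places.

-122.800

Trend T_12 = (528 + 428 + 297 + 104 + 742) / 5 = 2099/5 = 419.80000
Detrended value: 297 − 419.80000 = -122.800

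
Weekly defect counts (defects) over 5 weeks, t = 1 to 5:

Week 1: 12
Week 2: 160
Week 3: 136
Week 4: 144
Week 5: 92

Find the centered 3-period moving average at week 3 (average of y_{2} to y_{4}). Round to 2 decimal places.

146.67

Sum of periods 2–4: 160 + 136 + 144 = 440
Divide by 3: 440 / 3 = 146.67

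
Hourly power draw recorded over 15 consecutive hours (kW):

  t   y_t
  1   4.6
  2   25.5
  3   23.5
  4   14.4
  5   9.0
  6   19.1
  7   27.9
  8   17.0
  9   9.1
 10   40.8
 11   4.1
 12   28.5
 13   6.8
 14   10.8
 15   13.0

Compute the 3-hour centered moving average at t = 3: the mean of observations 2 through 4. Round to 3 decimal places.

21.133

Sum of periods 2–4: 25.5 + 23.5 + 14.4 = 63.4
Divide by 3: 63.4 / 3 = 21.133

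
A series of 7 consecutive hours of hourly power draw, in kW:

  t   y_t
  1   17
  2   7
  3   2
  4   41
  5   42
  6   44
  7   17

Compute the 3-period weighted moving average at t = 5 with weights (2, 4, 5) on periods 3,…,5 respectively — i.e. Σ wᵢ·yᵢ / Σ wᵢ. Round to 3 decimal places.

34.364

Weighted sum: 2·2 + 4·41 + 5·42 = 4 + 164 + 210 = 378
Weight total: 2 + 4 + 5 = 11
WMA = 378 / 11 = 34.364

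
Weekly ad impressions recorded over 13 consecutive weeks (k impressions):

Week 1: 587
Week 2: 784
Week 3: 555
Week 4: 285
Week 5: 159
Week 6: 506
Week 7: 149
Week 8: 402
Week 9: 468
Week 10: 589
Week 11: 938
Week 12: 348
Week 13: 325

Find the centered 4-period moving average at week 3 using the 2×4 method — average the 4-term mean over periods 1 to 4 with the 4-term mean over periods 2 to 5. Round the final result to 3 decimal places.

Sum over 1–4: 587 + 784 + 555 + 285 = 2211
Sum over 2–5: 784 + 555 + 285 + 159 = 1783
CMA at t=3 = (2211 + 1783) / (2·4) = 3994 / 8 = 499.250

499.250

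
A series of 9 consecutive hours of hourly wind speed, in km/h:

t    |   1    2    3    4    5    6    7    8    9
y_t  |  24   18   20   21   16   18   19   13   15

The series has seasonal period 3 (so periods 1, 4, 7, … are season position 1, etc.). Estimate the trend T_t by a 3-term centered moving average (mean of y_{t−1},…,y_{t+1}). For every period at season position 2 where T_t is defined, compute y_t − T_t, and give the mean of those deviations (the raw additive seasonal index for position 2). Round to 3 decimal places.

-2.556

Season position 2 occurs at t = 2, 5, 8 (where T_t is defined).
t=2: T_2 = 20.66667; y_2 − T_2 = 18 − 20.66667 = -2.66667
t=5: T_5 = 18.33333; y_5 − T_5 = 16 − 18.33333 = -2.33333
t=8: T_8 = 15.66667; y_8 − T_8 = 13 − 15.66667 = -2.66667
Mean deviation: (-2.66667 + -2.33333 + -2.66667) / 3 = -2.556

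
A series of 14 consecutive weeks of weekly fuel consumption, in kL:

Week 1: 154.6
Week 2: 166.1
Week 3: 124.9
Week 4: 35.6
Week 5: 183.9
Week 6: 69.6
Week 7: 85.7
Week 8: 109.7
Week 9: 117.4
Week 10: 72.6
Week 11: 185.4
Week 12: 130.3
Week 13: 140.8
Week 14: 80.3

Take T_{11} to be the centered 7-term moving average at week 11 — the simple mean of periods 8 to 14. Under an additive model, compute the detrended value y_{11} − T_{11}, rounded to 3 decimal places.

65.900

Trend T_11 = (109.7 + 117.4 + 72.6 + 185.4 + 130.3 + 140.8 + 80.3) / 7 = 836.5/7 = 119.50000
Detrended value: 185.4 − 119.50000 = 65.900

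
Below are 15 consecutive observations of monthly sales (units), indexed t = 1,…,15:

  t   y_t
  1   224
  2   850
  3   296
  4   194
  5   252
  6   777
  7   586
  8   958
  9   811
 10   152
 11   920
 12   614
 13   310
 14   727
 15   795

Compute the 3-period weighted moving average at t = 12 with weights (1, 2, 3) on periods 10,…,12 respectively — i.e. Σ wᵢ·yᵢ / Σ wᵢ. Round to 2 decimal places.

Weighted sum: 1·152 + 2·920 + 3·614 = 152 + 1840 + 1842 = 3834
Weight total: 1 + 2 + 3 = 6
WMA = 3834 / 6 = 639.00

639.00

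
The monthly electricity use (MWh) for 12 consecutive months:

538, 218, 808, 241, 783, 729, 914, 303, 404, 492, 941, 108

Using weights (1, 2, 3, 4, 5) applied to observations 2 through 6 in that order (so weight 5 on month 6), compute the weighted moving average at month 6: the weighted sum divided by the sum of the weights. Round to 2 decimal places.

Weighted sum: 1·218 + 2·808 + 3·241 + 4·783 + 5·729 = 218 + 1616 + 723 + 3132 + 3645 = 9334
Weight total: 1 + 2 + 3 + 4 + 5 = 15
WMA = 9334 / 15 = 622.27

622.27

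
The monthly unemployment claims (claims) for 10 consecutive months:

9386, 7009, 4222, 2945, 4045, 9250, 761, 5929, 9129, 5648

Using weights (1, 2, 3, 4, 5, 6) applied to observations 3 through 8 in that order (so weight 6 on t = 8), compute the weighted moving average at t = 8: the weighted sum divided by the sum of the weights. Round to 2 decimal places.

Weighted sum: 1·4222 + 2·2945 + 3·4045 + 4·9250 + 5·761 + 6·5929 = 4222 + 5890 + 12135 + 37000 + 3805 + 35574 = 98626
Weight total: 1 + 2 + 3 + 4 + 5 + 6 = 21
WMA = 98626 / 21 = 4696.48

4696.48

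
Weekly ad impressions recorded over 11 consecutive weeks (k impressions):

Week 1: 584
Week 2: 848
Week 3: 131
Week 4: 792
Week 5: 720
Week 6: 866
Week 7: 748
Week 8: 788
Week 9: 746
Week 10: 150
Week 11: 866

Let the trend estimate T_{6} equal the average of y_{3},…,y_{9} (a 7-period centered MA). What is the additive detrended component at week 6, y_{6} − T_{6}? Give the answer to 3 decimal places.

Trend T_6 = (131 + 792 + 720 + 866 + 748 + 788 + 746) / 7 = 4791/7 = 684.42857
Detrended value: 866 − 684.42857 = 181.571

181.571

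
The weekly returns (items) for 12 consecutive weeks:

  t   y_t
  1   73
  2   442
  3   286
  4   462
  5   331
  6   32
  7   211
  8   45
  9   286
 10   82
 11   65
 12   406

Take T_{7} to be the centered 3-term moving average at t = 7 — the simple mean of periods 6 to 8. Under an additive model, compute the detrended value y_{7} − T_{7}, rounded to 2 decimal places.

115.00

Trend T_7 = (32 + 211 + 45) / 3 = 288/3 = 96.0000
Detrended value: 211 − 96.0000 = 115.00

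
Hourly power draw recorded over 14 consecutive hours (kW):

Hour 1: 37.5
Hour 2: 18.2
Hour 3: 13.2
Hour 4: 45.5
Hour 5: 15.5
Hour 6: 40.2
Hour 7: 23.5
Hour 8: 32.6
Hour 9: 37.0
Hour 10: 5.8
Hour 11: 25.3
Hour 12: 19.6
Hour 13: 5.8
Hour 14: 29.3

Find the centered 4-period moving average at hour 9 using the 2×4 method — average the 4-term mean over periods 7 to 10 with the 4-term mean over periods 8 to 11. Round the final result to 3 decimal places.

24.950

Sum over 7–10: 23.5 + 32.6 + 37.0 + 5.8 = 98.9
Sum over 8–11: 32.6 + 37.0 + 5.8 + 25.3 = 100.7
CMA at t=9 = (98.9 + 100.7) / (2·4) = 199.6 / 8 = 24.950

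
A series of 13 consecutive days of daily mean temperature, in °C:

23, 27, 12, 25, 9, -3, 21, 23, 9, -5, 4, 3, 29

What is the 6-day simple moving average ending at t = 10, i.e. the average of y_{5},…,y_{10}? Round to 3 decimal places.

9.000

Sum of periods 5–10: 9 + (-3) + 21 + 23 + 9 + (-5) = 54
Divide by 6: 54 / 6 = 9.000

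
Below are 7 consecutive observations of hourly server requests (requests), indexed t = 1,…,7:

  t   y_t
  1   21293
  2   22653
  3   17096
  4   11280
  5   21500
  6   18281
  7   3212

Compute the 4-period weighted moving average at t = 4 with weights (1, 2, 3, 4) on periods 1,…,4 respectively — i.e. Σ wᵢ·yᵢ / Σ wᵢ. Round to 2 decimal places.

Weighted sum: 1·21293 + 2·22653 + 3·17096 + 4·11280 = 21293 + 45306 + 51288 + 45120 = 163007
Weight total: 1 + 2 + 3 + 4 = 10
WMA = 163007 / 10 = 16300.70

16300.70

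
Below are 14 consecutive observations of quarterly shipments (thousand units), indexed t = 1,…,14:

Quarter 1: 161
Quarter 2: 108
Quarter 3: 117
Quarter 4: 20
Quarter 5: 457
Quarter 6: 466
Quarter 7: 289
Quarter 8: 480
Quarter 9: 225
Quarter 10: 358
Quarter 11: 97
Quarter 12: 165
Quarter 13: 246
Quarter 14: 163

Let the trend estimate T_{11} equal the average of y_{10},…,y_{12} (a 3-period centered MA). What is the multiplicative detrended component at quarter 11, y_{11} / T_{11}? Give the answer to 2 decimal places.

0.47

Trend T_11 = (358 + 97 + 165) / 3 = 620/3 = 206.6667
Ratio to trend: 97 / 206.6667 = 0.47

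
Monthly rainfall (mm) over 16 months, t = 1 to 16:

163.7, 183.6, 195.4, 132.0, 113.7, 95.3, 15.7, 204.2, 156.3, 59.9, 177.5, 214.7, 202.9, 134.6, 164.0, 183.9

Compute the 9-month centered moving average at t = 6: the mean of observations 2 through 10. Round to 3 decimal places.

128.456

Sum of periods 2–10: 183.6 + 195.4 + 132.0 + 113.7 + 95.3 + 15.7 + 204.2 + 156.3 + 59.9 = 1156.1
Divide by 9: 1156.1 / 9 = 128.456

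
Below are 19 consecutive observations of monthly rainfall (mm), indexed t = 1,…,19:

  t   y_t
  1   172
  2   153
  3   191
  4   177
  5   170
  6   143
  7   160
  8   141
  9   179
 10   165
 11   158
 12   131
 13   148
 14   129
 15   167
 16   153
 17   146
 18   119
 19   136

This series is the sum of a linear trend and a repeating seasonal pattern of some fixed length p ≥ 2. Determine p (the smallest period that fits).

6

First differences y_{t+1} − y_t: -19, 38, -14, -7, -27, 17, -19, 38, -14, -7, -27, 17, -19, 38, …
The difference pattern repeats every 6 terms and not for any smaller step, so p = 6.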